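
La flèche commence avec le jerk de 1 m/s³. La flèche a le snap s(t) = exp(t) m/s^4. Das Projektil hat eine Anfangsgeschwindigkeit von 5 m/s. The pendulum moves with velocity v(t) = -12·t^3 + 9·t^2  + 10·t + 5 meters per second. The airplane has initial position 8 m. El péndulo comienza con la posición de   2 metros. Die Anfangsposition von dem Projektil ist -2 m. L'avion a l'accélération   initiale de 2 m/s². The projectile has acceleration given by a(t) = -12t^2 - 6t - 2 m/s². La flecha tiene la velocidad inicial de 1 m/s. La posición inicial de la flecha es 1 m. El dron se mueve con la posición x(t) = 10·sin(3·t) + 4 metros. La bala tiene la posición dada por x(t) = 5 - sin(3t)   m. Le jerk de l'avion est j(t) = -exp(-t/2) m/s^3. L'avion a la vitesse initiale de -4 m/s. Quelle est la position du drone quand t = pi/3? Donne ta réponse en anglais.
From the given position equation x(t) = 10·sin(3·t) + 4, we substitute t = pi/3 to get x = 4.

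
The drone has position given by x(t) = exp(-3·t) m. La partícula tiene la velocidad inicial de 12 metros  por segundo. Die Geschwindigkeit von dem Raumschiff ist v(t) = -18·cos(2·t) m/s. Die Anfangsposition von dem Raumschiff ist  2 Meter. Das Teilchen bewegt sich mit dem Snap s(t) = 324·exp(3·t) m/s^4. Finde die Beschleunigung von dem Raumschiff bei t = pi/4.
Wir müssen unsere Gleichung für die Geschwindigkeit v(t) = -18·cos(2·t) 1-mal ableiten. Durch Ableiten von der Geschwindigkeit erhalten wir die Beschleunigung: a(t) = 36·sin(2·t). Wir haben die Beschleunigung a(t) = 36·sin(2·t). Durch Einsetzen von t = pi/4: a(pi/4) = 36.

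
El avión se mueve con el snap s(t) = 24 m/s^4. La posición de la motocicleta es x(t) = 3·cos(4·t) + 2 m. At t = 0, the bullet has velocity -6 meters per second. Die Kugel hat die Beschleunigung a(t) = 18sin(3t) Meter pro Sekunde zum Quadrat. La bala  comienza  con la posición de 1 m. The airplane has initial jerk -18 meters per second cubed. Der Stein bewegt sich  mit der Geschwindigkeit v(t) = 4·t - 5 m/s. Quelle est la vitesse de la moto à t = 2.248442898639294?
Nous devons dériver notre équation de la position x(t) = 3·cos(4·t) + 2 1 fois. En prenant d/dt de x(t), nous trouvons v(t) = -12·sin(4·t). Nous avons la vitesse v(t) = -12·sin(4·t). En substituant t = 2.248442898639294: v(2.248442898639294) = -5.01342412314731.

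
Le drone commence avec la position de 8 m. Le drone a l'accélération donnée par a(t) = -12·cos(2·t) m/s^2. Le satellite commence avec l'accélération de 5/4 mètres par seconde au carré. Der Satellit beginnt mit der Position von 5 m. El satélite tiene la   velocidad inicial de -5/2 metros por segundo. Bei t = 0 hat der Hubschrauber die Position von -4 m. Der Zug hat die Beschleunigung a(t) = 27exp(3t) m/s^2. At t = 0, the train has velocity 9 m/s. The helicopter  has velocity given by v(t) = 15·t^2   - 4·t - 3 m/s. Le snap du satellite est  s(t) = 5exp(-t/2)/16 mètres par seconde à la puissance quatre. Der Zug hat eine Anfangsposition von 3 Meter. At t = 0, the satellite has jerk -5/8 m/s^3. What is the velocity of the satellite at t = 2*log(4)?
To find the answer, we compute 3 integrals of s(t) = 5·exp(-t/2)/16. Integrating snap and using the initial condition j(0) = -5/8, we get j(t) = -5·exp(-t/2)/8. Taking ∫j(t)dt and applying a(0) = 5/4, we find a(t) = 5·exp(-t/2)/4. Integrating acceleration and using the initial condition v(0) = -5/2, we get v(t) = -5·exp(-t/2)/2. From the given velocity equation v(t) = -5·exp(-t/2)/2, we substitute t = 2*log(4) to get v = -5/8.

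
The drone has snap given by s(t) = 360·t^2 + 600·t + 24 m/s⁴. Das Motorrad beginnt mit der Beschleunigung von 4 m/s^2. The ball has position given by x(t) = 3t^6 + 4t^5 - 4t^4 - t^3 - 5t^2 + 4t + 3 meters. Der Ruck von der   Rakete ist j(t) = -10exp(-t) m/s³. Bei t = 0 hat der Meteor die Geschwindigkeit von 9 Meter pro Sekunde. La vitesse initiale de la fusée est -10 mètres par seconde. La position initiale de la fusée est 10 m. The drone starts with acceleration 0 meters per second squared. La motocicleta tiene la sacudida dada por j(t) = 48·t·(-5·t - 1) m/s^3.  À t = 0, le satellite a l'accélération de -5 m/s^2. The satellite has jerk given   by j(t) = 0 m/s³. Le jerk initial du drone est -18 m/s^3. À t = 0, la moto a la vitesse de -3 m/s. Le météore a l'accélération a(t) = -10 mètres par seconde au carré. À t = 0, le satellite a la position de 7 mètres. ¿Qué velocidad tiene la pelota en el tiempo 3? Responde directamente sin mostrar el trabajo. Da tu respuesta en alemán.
Bei t = 3, v = 5509.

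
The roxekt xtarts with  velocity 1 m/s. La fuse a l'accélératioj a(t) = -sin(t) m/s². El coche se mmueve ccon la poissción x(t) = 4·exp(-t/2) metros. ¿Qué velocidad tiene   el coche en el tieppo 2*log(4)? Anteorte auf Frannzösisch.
En partant de la position x(t) = 4·exp(-t/2), nous prenons 1 dérivée. La dérivée de la position donne la vitesse: v(t) = -2·exp(-t/2). De l'équation de la vitesse v(t) = -2·exp(-t/2), nous substituons t = 2*log(4) pour obtenir v = -1/2.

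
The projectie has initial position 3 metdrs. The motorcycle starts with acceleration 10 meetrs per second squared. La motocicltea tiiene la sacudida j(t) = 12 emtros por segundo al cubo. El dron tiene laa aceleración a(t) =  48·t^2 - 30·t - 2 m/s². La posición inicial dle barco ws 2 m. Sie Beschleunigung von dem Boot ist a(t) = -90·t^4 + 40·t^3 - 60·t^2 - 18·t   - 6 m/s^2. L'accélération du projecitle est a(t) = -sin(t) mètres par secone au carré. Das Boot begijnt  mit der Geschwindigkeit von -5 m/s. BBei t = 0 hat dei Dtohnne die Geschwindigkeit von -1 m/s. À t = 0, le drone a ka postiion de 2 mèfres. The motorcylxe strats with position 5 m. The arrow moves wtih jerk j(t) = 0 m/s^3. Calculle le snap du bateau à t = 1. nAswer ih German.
Ausgehend von der Beschleunigung a(t) = -90·t^4 + 40·t^3 - 60·t^2 - 18·t - 6, nehmen wir 2 Ableitungen. Mit d/dt von a(t) finden wir j(t) = -360·t^3 + 120·t^2 - 120·t - 18. Mit d/dt von j(t) finden wir s(t) = -1080·t^2 + 240·t - 120. Mit s(t) = -1080·t^2 + 240·t - 120 und Einsetzen von t = 1, finden wir s = -960.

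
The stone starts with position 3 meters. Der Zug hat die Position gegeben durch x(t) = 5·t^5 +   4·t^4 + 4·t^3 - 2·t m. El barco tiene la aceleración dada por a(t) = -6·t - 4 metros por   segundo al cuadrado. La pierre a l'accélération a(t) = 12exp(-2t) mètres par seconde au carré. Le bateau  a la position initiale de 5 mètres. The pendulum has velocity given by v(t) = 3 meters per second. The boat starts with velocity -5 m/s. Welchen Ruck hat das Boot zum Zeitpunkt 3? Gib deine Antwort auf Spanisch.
Partiendo de la aceleración a(t) = -6·t - 4, tomamos 1 derivada. Derivando la aceleración, obtenemos la sacudida: j(t) = -6. Usando j(t) = -6 y sustituyendo t = 3, encontramos j = -6.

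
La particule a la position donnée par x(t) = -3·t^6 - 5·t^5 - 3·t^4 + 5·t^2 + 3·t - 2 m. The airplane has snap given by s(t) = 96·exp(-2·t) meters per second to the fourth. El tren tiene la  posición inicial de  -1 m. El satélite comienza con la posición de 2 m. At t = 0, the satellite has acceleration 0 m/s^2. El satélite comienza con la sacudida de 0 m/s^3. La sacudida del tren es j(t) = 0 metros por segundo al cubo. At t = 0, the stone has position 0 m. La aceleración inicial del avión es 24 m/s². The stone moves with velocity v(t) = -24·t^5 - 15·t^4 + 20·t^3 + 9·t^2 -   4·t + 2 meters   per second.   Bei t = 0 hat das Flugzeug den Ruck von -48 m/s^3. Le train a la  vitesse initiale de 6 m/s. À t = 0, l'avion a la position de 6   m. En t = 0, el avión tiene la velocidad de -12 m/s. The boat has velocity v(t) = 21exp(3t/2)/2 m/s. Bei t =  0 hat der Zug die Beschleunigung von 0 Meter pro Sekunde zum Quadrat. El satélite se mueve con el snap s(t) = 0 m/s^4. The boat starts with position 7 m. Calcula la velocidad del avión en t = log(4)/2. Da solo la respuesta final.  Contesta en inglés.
At t = log(4)/2, v = -3.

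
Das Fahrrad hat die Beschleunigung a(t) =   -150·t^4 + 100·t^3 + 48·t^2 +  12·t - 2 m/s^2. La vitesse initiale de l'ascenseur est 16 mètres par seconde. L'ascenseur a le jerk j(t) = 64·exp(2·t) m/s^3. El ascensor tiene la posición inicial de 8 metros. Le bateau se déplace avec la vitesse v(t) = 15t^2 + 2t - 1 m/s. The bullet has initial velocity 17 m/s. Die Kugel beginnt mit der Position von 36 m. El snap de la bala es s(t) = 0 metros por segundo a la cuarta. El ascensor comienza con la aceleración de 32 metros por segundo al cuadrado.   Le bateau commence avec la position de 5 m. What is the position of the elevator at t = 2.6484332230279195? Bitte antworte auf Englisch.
Starting from jerk j(t) = 64·exp(2·t), we take 3 antiderivatives. Finding the antiderivative of j(t) and using a(0) = 32: a(t) = 32·exp(2·t). The integral of acceleration is velocity. Using v(0) = 16, we get v(t) = 16·exp(2·t). Integrating velocity and using the initial condition x(0) = 8, we get x(t) = 8·exp(2·t). Using x(t) = 8·exp(2·t) and substituting t = 2.6484332230279195, we find x = 1597.68021053448.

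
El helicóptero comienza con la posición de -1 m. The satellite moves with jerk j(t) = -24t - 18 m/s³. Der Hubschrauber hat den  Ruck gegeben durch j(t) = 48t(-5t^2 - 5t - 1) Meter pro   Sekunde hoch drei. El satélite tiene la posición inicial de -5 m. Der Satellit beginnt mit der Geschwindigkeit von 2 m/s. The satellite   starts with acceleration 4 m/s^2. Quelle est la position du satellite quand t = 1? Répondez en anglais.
We must find the antiderivative of our jerk equation j(t) = -24·t - 18 3 times. The integral of jerk, with a(0) = 4, gives acceleration: a(t) = -12·t^2 - 18·t + 4. The antiderivative of acceleration is velocity. Using v(0) = 2, we get v(t) = -4·t^3 - 9·t^2 + 4·t + 2. The antiderivative of velocity, with x(0) = -5, gives position: x(t) = -t^4 - 3·t^3 + 2·t^2 + 2·t - 5. Using x(t) = -t^4 - 3·t^3 + 2·t^2 + 2·t - 5 and substituting t = 1, we find x = -5.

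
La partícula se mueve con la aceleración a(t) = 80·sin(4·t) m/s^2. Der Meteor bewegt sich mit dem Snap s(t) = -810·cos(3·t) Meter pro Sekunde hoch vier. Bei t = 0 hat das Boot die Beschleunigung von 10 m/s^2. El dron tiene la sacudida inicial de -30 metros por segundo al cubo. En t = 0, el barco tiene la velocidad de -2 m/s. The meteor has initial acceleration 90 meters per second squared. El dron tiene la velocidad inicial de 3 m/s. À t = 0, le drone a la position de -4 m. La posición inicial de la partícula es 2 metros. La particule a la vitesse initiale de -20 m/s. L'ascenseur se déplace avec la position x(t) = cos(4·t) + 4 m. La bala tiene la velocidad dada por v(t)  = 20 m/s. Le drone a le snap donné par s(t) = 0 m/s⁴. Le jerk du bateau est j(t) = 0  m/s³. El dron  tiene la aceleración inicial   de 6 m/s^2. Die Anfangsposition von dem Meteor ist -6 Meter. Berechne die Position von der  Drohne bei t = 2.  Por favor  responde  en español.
Necesitamos integrar nuestra ecuación del snap s(t) = 0 4 veces. La antiderivada del snap, con j(0) = -30, da la sacudida: j(t) = -30. La antiderivada de la sacudida es la aceleración. Usando a(0) = 6, obtenemos a(t) = 6 - 30·t. Tomando ∫a(t)dt y aplicando v(0) = 3, encontramos v(t) = -15·t^2 + 6·t + 3. Tomando ∫v(t)dt y aplicando x(0) = -4, encontramos x(t) = -5·t^3 + 3·t^2 + 3·t - 4. De la ecuación de la posición x(t) = -5·t^3 + 3·t^2 + 3·t - 4, sustituimos t = 2 para obtener x = -26.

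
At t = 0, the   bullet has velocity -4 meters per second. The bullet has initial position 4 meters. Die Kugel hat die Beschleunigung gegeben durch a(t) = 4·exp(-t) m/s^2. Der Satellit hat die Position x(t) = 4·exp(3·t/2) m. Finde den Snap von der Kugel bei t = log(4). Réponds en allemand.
Ausgehend von der Beschleunigung a(t) = 4·exp(-t), nehmen wir 2 Ableitungen. Durch Ableiten von der Beschleunigung erhalten wir den Ruck: j(t) = -4·exp(-t). Die Ableitung von dem Ruck ergibt den Snap: s(t) = 4·exp(-t). Aus der Gleichung für den Snap s(t) = 4·exp(-t), setzen wir t = log(4) ein und erhalten s = 1.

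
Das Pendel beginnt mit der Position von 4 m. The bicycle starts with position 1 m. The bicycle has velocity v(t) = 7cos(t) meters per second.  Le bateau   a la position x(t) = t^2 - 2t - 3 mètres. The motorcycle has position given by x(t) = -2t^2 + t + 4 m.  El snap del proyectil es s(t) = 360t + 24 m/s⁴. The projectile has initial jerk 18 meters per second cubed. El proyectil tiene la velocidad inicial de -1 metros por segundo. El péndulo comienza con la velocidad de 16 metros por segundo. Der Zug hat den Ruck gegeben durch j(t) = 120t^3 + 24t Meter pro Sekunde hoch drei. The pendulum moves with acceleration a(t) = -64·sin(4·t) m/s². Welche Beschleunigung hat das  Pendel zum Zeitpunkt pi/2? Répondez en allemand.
Aus der Gleichung für die Beschleunigung a(t) = -64·sin(4·t), setzen wir t = pi/2 ein und erhalten a = 0.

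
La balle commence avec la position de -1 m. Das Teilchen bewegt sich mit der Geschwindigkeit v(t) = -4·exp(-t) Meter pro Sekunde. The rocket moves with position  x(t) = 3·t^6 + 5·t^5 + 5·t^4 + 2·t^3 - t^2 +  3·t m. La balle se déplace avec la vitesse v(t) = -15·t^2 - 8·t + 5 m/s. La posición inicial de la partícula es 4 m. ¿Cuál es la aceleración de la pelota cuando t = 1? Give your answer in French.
Pour résoudre ceci, nous devons prendre 1 dérivée de notre équation de la vitesse v(t) = -15·t^2 - 8·t + 5. En dérivant la vitesse, nous obtenons l'accélération: a(t) = -30·t - 8. De l'équation de l'accélération a(t) = -30·t - 8, nous substituons t = 1 pour obtenir a = -38.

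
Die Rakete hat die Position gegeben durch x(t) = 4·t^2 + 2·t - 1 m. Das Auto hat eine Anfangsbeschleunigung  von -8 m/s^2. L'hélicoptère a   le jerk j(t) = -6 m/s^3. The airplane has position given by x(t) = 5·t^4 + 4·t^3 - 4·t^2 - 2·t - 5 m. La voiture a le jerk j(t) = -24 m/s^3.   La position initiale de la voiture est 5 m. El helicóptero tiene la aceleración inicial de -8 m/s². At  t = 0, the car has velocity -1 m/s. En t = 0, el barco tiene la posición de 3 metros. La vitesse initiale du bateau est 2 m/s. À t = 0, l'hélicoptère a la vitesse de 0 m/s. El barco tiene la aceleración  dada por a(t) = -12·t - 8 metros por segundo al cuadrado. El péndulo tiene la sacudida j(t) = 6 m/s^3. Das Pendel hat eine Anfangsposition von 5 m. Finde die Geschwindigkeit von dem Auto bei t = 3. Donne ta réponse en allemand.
Um dies zu lösen, müssen wir 2 Integrale unserer Gleichung für den Ruck j(t) = -24 finden. Die Stammfunktion von dem Ruck ist die Beschleunigung. Mit a(0) = -8 erhalten wir a(t) = -24·t - 8. Mit ∫a(t)dt und Anwendung von v(0) = -1, finden wir v(t) = -12·t^2 - 8·t - 1. Mit v(t) = -12·t^2 - 8·t - 1 und Einsetzen von t = 3, finden wir v = -133.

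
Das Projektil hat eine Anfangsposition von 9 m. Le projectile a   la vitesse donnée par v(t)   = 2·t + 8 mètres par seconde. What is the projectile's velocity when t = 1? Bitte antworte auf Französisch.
Nous avons la vitesse v(t) = 2·t + 8. En substituant t = 1: v(1) = 10.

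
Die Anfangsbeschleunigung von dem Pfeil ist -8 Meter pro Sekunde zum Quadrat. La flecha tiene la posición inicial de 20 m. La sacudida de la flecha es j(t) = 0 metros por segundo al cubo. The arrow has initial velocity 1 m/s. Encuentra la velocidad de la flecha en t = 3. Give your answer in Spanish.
Para resolver esto, necesitamos tomar 2 integrales de nuestra ecuación de la sacudida j(t) = 0. Tomando ∫j(t)dt y aplicando a(0) = -8, encontramos a(t) = -8. Integrando la aceleración y usando la condición inicial v(0) = 1, obtenemos v(t) = 1 - 8·t. Tenemos la velocidad v(t) = 1 - 8·t. Sustituyendo t = 3: v(3) = -23.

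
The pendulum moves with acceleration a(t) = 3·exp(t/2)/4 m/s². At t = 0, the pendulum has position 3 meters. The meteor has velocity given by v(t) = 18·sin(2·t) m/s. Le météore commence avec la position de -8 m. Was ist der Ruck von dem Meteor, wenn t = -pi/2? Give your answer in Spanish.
Partiendo de la velocidad v(t) = 18·sin(2·t), tomamos 2 derivadas. Tomando d/dt de v(t), encontramos a(t) = 36·cos(2·t). Derivando la aceleración, obtenemos la sacudida: j(t) = -72·sin(2·t). De la ecuación de la sacudida j(t) = -72·sin(2·t), sustituimos t = -pi/2 para obtener j = 0.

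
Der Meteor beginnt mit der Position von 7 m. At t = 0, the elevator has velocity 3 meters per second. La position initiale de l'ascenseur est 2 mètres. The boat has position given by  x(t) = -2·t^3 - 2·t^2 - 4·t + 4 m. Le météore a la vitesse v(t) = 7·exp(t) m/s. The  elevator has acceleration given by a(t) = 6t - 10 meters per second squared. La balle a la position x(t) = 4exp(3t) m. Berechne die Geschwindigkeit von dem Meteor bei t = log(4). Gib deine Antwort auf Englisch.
We have velocity v(t) = 7·exp(t). Substituting t = log(4): v(log(4)) = 28.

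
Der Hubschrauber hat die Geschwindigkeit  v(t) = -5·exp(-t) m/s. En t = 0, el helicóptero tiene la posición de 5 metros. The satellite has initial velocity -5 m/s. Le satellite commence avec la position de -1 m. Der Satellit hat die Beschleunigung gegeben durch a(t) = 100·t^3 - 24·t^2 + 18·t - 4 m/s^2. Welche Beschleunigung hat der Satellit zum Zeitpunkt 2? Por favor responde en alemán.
Wir haben die Beschleunigung a(t) = 100·t^3 - 24·t^2 + 18·t - 4. Durch Einsetzen von t = 2: a(2) = 736.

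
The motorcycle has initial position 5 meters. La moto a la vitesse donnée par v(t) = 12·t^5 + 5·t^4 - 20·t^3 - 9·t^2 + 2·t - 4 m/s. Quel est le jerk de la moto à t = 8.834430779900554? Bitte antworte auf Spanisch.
Debemos derivar nuestra ecuación de la velocidad v(t) = 12·t^5 + 5·t^4 - 20·t^3 - 9·t^2 + 2·t - 4 2 veces. Derivando la velocidad, obtenemos la aceleración: a(t) = 60·t^4 + 20·t^3 - 60·t^2 - 18·t + 2. Tomando d/dt de a(t), encontramos j(t) = 240·t^3 + 60·t^2 - 120·t - 18. Usando j(t) = 240·t^3 + 60·t^2 - 120·t - 18 y sustituyendo t = 8.834430779900554, encontramos j = 169085.249435970.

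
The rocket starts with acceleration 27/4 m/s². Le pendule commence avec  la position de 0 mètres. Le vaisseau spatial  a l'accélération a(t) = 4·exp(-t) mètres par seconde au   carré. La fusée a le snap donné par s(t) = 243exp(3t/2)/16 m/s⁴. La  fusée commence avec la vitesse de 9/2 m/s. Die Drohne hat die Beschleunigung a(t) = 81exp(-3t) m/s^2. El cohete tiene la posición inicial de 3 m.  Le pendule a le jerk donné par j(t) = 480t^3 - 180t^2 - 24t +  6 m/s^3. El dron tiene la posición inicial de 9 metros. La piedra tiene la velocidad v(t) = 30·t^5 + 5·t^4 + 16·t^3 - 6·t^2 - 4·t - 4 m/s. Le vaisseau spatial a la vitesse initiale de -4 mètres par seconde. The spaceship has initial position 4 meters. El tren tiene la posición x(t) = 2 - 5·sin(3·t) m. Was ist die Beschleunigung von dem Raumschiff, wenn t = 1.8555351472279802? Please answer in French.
En utilisant a(t) = 4·exp(-t) et en substituant t = 1.8555351472279802, nous trouvons a = 0.625476958860296.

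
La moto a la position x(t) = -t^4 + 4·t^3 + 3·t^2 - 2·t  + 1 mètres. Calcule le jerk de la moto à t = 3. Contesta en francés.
Pour résoudre ceci, nous devons prendre 3 dérivées de notre équation de la position x(t) = -t^4 + 4·t^3 + 3·t^2 - 2·t + 1. La dérivée de la position donne la vitesse: v(t) = -4·t^3 + 12·t^2 + 6·t - 2. En dérivant la vitesse, nous obtenons l'accélération: a(t) = -12·t^2 + 24·t + 6. La dérivée de l'accélération donne le jerk: j(t) = 24 - 24·t. En utilisant j(t) = 24 - 24·t et en substituant t = 3, nous trouvons j = -48.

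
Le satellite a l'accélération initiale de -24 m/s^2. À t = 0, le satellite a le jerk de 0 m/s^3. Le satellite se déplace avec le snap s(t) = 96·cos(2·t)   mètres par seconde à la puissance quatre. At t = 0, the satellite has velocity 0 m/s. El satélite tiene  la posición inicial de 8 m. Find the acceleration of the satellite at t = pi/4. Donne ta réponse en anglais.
Starting from snap s(t) = 96·cos(2·t), we take 2 antiderivatives. Finding the integral of s(t) and using j(0) = 0: j(t) = 48·sin(2·t). Finding the integral of j(t) and using a(0) = -24: a(t) = -24·cos(2·t). We have acceleration a(t) = -24·cos(2·t). Substituting t = pi/4: a(pi/4) = 0.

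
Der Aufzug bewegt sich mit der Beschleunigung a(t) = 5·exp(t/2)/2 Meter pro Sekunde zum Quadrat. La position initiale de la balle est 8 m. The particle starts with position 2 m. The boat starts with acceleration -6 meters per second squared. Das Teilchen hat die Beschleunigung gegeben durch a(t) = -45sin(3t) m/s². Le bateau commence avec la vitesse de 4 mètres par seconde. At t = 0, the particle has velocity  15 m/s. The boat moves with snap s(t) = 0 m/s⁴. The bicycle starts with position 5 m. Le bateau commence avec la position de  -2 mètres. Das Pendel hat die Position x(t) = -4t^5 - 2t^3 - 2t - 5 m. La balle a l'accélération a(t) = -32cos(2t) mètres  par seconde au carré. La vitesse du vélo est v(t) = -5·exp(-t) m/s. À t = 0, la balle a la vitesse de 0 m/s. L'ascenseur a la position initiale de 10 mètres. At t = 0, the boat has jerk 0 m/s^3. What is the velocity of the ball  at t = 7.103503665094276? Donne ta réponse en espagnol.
Partiendo de la aceleración a(t) = -32·cos(2·t), tomamos 1 integral. Tomando ∫a(t)dt y aplicando v(0) = 0, encontramos v(t) = -16·sin(2·t). De la ecuación de la velocidad v(t) = -16·sin(2·t), sustituimos t = 7.103503665094276 para obtener v = -15.9609944190719.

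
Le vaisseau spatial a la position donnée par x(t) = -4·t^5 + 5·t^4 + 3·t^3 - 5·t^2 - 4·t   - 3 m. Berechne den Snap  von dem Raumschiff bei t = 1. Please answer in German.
Um dies zu lösen, müssen wir 4 Ableitungen unserer Gleichung für die Position x(t) = -4·t^5 + 5·t^4 + 3·t^3 - 5·t^2 - 4·t - 3 nehmen. Durch Ableiten von der Position erhalten wir die Geschwindigkeit: v(t) = -20·t^4 + 20·t^3 + 9·t^2 - 10·t - 4. Die Ableitung von der Geschwindigkeit ergibt die Beschleunigung: a(t) = -80·t^3 + 60·t^2 + 18·t - 10. Die Ableitung von der Beschleunigung ergibt den Ruck: j(t) = -240·t^2 + 120·t + 18. Durch Ableiten von dem Ruck erhalten wir den Snap: s(t) = 120 - 480·t. Mit s(t) = 120 - 480·t und Einsetzen von t = 1, finden wir s = -360.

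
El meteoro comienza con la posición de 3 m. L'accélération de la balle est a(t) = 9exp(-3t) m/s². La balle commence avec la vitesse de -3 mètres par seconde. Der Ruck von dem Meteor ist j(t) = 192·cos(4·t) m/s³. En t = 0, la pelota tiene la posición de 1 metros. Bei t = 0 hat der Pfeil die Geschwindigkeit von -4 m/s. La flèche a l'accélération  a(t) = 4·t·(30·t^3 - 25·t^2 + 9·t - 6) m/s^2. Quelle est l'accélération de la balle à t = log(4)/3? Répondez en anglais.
We have acceleration a(t) = 9·exp(-3·t). Substituting t = log(4)/3: a(log(4)/3) = 9/4.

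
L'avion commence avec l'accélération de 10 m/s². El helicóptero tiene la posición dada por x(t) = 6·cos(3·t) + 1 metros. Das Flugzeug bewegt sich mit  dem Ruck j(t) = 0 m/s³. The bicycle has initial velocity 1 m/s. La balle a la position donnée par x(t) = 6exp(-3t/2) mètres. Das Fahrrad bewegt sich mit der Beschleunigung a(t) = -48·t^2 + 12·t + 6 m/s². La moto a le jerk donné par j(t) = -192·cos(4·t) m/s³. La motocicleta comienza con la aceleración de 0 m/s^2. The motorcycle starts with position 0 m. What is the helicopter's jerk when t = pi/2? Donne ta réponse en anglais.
Starting from position x(t) = 6·cos(3·t) + 1, we take 3 derivatives. Differentiating position, we get velocity: v(t) = -18·sin(3·t). The derivative of velocity gives acceleration: a(t) = -54·cos(3·t). Taking d/dt of a(t), we find j(t) = 162·sin(3·t). From the given jerk equation j(t) = 162·sin(3·t), we substitute t = pi/2 to get j = -162.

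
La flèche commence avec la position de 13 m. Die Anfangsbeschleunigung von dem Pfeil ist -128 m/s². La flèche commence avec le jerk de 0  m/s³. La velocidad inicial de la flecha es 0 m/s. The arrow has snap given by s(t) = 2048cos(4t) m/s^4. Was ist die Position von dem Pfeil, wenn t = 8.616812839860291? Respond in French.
Pour résoudre ceci, nous devons prendre 4 primitives de notre équation du snap s(t) = 2048·cos(4·t). En intégrant le snap et en utilisant la condition initiale j(0) = 0, nous obtenons j(t) = 512·sin(4·t). En prenant ∫j(t)dt et en appliquant a(0) = -128, nous trouvons a(t) = -128·cos(4·t). L'intégrale de l'accélération est la vitesse. En utilisant v(0) = 0, nous obtenons v(t) = -32·sin(4·t). En intégrant la vitesse et en utilisant la condition initiale x(0) = 13, nous obtenons x(t) = 8·cos(4·t) + 5. De l'équation de la position x(t) = 8·cos(4·t) + 5, nous substituons t = 8.616812839860291 pour obtenir x = -2.96742900091968.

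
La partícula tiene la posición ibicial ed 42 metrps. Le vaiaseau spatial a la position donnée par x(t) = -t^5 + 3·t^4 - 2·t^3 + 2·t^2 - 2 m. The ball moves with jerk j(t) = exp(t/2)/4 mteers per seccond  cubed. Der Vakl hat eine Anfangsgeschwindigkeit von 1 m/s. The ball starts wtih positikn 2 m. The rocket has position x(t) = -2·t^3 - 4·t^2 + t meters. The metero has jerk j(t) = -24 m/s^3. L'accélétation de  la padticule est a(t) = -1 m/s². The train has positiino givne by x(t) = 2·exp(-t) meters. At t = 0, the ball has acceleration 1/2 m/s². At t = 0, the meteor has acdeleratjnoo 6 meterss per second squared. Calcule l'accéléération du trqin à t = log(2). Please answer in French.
Nous devons dériver notre équation de la position x(t) = 2·exp(-t) 2 fois. En dérivant la position, nous obtenons la vitesse: v(t) = -2·exp(-t). La dérivée de la vitesse donne l'accélération: a(t) = 2·exp(-t). En utilisant a(t) = 2·exp(-t) et en substituant t = log(2), nous trouvons a = 1.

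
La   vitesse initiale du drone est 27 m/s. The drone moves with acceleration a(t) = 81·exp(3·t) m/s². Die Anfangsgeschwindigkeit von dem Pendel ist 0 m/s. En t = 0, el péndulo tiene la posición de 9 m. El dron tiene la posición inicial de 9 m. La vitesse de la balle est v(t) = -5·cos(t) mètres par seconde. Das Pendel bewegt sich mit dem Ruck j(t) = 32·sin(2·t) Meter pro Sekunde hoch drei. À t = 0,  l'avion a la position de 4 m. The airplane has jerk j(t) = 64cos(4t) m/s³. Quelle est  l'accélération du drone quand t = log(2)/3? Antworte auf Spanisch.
De la ecuación de la aceleración a(t) = 81·exp(3·t), sustituimos t = log(2)/3 para obtener a = 162.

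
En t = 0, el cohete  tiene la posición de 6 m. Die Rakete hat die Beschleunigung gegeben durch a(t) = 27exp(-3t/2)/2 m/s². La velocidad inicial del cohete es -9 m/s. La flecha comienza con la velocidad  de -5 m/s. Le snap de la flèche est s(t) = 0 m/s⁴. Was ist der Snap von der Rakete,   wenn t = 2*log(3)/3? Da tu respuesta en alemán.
Wir müssen unsere Gleichung für die Beschleunigung a(t) = 27·exp(-3·t/2)/2 2-mal ableiten. Mit d/dt von a(t) finden wir j(t) = -81·exp(-3·t/2)/4. Durch Ableiten von dem Ruck erhalten wir den Snap: s(t) = 243·exp(-3·t/2)/8. Mit s(t) = 243·exp(-3·t/2)/8 und Einsetzen von t = 2*log(3)/3, finden wir s = 81/8.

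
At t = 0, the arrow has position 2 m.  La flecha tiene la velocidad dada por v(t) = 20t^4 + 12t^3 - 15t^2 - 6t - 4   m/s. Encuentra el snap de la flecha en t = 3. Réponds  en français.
Nous devons dériver notre équation de la vitesse v(t) = 20·t^4 + 12·t^3 - 15·t^2 - 6·t - 4 3 fois. En prenant d/dt de v(t), nous trouvons a(t) = 80·t^3 + 36·t^2 - 30·t - 6. La dérivée de l'accélération donne le jerk: j(t) = 240·t^2 + 72·t - 30. En dérivant le jerk, nous obtenons le snap: s(t) = 480·t + 72. De l'équation du snap s(t) = 480·t + 72, nous substituons t = 3 pour obtenir s = 1512.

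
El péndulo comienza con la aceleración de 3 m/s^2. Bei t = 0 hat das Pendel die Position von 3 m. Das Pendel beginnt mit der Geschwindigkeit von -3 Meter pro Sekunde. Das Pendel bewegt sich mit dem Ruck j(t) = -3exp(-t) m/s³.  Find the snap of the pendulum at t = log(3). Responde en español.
Debemos derivar nuestra ecuación de la sacudida j(t) = -3·exp(-t) 1 vez. La derivada de la sacudida da el snap: s(t) = 3·exp(-t). Usando s(t) = 3·exp(-t) y sustituyendo t = log(3), encontramos s = 1.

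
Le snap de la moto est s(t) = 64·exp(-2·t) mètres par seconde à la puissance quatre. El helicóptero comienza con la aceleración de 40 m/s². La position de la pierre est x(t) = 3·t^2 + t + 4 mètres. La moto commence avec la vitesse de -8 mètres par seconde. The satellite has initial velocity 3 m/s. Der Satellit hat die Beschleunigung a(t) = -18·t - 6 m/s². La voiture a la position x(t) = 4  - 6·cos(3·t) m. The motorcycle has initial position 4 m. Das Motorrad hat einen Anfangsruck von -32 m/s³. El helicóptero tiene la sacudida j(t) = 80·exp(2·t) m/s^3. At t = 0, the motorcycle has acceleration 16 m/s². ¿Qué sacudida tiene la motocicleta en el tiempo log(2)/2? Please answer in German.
Wir müssen unsere Gleichung für den Snap s(t) = 64·exp(-2·t) 1-mal integrieren. Das Integral von dem Snap ist der Ruck. Mit j(0) = -32 erhalten wir j(t) = -32·exp(-2·t). Aus der Gleichung für den Ruck j(t) = -32·exp(-2·t), setzen wir t = log(2)/2 ein und erhalten j = -16.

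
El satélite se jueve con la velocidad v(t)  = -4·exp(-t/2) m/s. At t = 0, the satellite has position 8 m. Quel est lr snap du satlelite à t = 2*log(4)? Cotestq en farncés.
Pour résoudre ceci, nous devons prendre 3 dérivées de notre équation de la vitesse v(t) = -4·exp(-t/2). La dérivée de la vitesse donne l'accélération: a(t) = 2·exp(-t/2). La dérivée de l'accélération donne le jerk: j(t) = -exp(-t/2). En prenant d/dt de j(t), nous trouvons s(t) = exp(-t/2)/2. En utilisant s(t) = exp(-t/2)/2 et en substituant t = 2*log(4), nous trouvons s = 1/8.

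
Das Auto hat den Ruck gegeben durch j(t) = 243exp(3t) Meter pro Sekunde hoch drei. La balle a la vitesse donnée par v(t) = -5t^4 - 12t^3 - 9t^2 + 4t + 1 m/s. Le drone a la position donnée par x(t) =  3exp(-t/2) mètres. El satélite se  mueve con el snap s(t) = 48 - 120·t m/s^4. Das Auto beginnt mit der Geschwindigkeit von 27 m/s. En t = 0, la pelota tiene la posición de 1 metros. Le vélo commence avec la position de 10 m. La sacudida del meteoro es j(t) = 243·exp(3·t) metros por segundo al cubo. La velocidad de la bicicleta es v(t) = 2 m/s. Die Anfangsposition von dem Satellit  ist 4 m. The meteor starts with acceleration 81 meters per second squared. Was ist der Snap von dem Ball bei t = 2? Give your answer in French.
En partant de la vitesse v(t) = -5·t^4 - 12·t^3 - 9·t^2 + 4·t + 1, nous prenons 3 dérivées. En dérivant la vitesse, nous obtenons l'accélération: a(t) = -20·t^3 - 36·t^2 - 18·t + 4. En prenant d/dt de a(t), nous trouvons j(t) = -60·t^2 - 72·t - 18. En dérivant le jerk, nous obtenons le snap: s(t) = -120·t - 72. En utilisant s(t) = -120·t - 72 et en substituant t = 2, nous trouvons s = -312.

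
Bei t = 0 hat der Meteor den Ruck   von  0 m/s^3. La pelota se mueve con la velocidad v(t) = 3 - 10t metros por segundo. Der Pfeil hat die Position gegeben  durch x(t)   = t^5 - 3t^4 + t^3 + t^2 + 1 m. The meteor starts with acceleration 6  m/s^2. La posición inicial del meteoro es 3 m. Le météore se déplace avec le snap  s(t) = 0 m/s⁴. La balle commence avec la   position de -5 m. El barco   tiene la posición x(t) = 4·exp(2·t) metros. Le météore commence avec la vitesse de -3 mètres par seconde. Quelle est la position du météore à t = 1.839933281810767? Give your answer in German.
Um dies zu lösen, müssen wir 4 Integrale unserer Gleichung für den Snap s(t) = 0 finden. Die Stammfunktion von dem Snap, mit j(0) = 0, ergibt den Ruck: j(t) = 0. Durch Integration von dem Ruck und Verwendung der Anfangsbedingung a(0) = 6, erhalten wir a(t) = 6. Das Integral von der Beschleunigung ist die Geschwindigkeit. Mit v(0) = -3 erhalten wir v(t) = 6·t - 3. Das Integral von der Geschwindigkeit, mit x(0) = 3, ergibt die Position: x(t) = 3·t^2 - 3·t + 3. Aus der Gleichung für die Position x(t) = 3·t^2 - 3·t + 3, setzen wir t = 1.839933281810767 ein und erhalten x = 7.63626359911252.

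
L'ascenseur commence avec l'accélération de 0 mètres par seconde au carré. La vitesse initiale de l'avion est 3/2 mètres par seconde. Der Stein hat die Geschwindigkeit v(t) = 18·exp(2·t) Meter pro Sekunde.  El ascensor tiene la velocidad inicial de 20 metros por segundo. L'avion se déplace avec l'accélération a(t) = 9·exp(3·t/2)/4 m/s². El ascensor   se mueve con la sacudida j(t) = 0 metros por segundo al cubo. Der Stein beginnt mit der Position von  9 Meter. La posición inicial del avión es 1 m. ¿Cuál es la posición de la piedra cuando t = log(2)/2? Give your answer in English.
We need to integrate our velocity equation v(t) = 18·exp(2·t) 1 time. Finding the integral of v(t) and using x(0) = 9: x(t) = 9·exp(2·t). Using x(t) = 9·exp(2·t) and substituting t = log(2)/2, we find x = 18.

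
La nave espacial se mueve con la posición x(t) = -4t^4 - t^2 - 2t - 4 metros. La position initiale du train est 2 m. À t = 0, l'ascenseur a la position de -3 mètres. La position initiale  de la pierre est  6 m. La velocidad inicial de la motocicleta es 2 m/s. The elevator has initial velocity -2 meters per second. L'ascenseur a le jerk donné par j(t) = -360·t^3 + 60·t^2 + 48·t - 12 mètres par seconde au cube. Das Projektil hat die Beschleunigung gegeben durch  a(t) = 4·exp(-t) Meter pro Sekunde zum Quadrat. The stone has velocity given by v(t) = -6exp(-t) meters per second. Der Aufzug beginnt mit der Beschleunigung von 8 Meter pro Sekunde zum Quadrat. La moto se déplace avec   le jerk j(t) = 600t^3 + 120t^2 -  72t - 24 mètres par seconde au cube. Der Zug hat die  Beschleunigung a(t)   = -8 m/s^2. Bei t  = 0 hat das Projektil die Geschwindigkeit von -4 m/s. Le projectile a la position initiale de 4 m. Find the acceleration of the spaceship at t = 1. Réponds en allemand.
Ausgehend von der Position x(t) = -4·t^4 - t^2 - 2·t - 4, nehmen wir 2 Ableitungen. Durch Ableiten von der Position erhalten wir die Geschwindigkeit: v(t) = -16·t^3 - 2·t - 2. Mit d/dt von v(t) finden wir a(t) = -48·t^2 - 2. Wir haben die Beschleunigung a(t) = -48·t^2 - 2. Durch Einsetzen von t = 1: a(1) = -50.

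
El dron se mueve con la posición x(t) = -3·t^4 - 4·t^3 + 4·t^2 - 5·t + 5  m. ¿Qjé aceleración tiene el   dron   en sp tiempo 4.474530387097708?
Partiendo de la posición x(t) = -3·t^4 - 4·t^3 + 4·t^2 - 5·t + 5, tomamos 2 derivadas. La derivada de la posición da la velocidad: v(t) = -12·t^3 - 12·t^2 + 8·t - 5. Derivando la velocidad, obtenemos la aceleración: a(t) = -36·t^2 - 24·t + 8. Usando a(t) = -36·t^2 - 24·t + 8 y sustituyendo t = 4.474530387097708, encontramos a = -820.159927952533.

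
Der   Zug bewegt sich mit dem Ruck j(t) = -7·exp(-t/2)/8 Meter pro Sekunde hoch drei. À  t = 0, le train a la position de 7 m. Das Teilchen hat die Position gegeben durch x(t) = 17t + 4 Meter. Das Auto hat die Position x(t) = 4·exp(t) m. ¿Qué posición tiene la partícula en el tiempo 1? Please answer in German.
Wir haben die Position x(t) = 17·t + 4. Durch Einsetzen von t = 1: x(1) = 21.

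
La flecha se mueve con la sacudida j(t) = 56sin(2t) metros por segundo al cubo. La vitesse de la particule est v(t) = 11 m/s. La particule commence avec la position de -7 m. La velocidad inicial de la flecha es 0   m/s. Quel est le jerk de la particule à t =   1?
Pour résoudre ceci, nous devons prendre 2 dérivées de notre équation de la vitesse v(t) = 11. En dérivant la vitesse, nous obtenons l'accélération: a(t) = 0. En prenant d/dt de a(t), nous trouvons j(t) = 0. De l'équation du jerk j(t) = 0, nous substituons t = 1 pour obtenir j = 0.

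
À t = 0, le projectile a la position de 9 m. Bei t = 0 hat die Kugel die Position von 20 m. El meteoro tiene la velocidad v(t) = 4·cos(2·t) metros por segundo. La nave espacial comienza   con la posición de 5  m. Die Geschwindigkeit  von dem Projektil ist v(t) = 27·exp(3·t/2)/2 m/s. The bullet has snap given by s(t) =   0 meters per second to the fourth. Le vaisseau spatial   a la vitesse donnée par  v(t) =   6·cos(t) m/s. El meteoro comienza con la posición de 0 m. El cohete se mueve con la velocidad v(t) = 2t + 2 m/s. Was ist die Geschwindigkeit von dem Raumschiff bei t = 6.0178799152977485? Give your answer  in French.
En utilisant v(t) = 6·cos(t) et en substituant t = 6.0178799152977485, nous trouvons v = 5.79007482548407.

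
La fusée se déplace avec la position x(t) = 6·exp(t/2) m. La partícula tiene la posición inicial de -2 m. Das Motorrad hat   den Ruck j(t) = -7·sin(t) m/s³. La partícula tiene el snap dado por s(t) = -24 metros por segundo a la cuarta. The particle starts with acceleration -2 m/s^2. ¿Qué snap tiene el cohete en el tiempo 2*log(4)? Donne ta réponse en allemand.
Um dies zu lösen, müssen wir 4 Ableitungen unserer Gleichung für die Position x(t) = 6·exp(t/2) nehmen. Durch Ableiten von der Position erhalten wir die Geschwindigkeit: v(t) = 3·exp(t/2). Die Ableitung von der Geschwindigkeit ergibt die Beschleunigung: a(t) = 3·exp(t/2)/2. Durch Ableiten von der Beschleunigung erhalten wir den Ruck: j(t) = 3·exp(t/2)/4. Die Ableitung von dem Ruck ergibt den Snap: s(t) = 3·exp(t/2)/8. Aus der Gleichung für den Snap s(t) = 3·exp(t/2)/8, setzen wir t = 2*log(4) ein und erhalten s = 3/2.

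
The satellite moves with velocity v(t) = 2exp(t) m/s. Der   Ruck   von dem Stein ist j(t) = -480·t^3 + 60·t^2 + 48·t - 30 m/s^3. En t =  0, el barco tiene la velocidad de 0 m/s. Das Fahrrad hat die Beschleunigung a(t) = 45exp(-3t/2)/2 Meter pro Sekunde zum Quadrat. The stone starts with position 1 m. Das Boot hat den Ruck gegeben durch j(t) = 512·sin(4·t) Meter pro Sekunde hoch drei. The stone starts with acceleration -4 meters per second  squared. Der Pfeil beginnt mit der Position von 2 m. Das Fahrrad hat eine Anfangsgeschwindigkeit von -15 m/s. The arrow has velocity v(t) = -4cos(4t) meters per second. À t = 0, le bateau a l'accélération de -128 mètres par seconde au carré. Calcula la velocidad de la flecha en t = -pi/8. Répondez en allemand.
Wir haben die Geschwindigkeit v(t) = -4·cos(4·t). Durch Einsetzen von t = -pi/8: v(-pi/8) = 0.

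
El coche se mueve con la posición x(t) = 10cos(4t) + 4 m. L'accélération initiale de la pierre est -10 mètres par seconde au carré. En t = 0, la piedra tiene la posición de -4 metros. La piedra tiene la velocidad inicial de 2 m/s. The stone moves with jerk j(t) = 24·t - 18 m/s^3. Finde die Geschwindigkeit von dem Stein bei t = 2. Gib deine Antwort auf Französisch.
Nous devons intégrer notre équation du jerk j(t) = 24·t - 18 2 fois. La primitive du jerk, avec a(0) = -10, donne l'accélération: a(t) = 12·t^2 - 18·t - 10. La primitive de l'accélération, avec v(0) = 2, donne la vitesse: v(t) = 4·t^3 - 9·t^2 - 10·t + 2. Nous avons la vitesse v(t) = 4·t^3 - 9·t^2 - 10·t + 2. En substituant t = 2: v(2) = -22.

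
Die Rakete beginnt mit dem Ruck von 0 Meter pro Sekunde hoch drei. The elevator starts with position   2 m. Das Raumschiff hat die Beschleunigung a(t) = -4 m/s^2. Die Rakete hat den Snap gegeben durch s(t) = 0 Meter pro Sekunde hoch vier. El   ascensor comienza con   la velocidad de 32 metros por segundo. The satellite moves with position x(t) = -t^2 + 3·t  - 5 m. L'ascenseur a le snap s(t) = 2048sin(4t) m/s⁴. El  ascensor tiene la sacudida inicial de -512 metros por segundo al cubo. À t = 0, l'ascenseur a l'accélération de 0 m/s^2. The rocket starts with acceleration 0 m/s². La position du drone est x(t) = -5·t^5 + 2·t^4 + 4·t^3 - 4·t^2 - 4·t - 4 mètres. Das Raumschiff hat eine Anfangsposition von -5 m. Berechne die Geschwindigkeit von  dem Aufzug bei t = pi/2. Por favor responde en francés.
Pour résoudre ceci, nous devons prendre 3 primitives de notre équation du snap s(t) = 2048·sin(4·t). En prenant ∫s(t)dt et en appliquant j(0) = -512, nous trouvons j(t) = -512·cos(4·t). L'intégrale du jerk, avec a(0) = 0, donne l'accélération: a(t) = -128·sin(4·t). L'intégrale de l'accélération est la vitesse. En utilisant v(0) = 32, nous obtenons v(t) = 32·cos(4·t). En utilisant v(t) = 32·cos(4·t) et en substituant t = pi/2, nous trouvons v = 32.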